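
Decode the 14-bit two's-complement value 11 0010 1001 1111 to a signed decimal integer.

-3425

MSB is 1, so the value is negative.
Unsigned reading: 12959. Subtract 2^14 = 16384: 12959 − 16384 = -3425.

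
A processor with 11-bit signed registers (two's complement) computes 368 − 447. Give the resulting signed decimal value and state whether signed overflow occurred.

368 → 00101110000
447 → 00110111111
Subtract via negate-and-add: invert 00110111111 + 1 = 11001000001 (i.e. -447).
  00101110000
+ 11001000001
= 11110110001
Result 11110110001: MSB = 1 → 1969 − 2048 = -79.
Addends (after negating the subtrahend) have opposite signs, so signed overflow cannot occur.

-79; no overflow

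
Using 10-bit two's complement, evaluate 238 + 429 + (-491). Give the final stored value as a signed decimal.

176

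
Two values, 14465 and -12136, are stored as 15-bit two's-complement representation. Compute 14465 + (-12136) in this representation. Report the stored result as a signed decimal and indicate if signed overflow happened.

14465 → 011100010000001
-12136 → 101000010011000
  011100010000001
+ 101000010011000
= 000100100011001  (discard carry-out 1)
Result 000100100011001: MSB = 0 → value 2329.
Addends have opposite signs, so signed overflow cannot occur.

2329; no overflow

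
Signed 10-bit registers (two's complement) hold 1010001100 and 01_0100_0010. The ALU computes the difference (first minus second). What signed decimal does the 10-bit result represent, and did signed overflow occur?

330; overflow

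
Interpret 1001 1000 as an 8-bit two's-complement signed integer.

MSB is 1, so the value is negative.
Invert: 01100111. Add 1: 01101000 = 104. So the value is −104.

-104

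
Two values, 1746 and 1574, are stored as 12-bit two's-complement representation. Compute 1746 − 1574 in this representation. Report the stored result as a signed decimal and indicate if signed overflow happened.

172; no overflow

1746 → 011011010010
1574 → 011000100110
Subtract via negate-and-add: invert 011000100110 + 1 = 100111011010 (i.e. -1574).
  011011010010
+ 100111011010
= 000010101100  (discard carry-out 1)
Result 000010101100: MSB = 0 → value 172.
Addends (after negating the subtrahend) have opposite signs, so signed overflow cannot occur.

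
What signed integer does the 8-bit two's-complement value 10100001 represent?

-95

MSB is 1, so the value is negative.
Invert: 01011110. Add 1: 01011111 = 95. So the value is −95.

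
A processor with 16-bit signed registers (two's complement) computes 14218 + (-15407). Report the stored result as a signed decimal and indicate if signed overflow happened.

-1189; no overflow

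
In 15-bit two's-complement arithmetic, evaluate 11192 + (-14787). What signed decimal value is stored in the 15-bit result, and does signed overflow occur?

-3595; no overflow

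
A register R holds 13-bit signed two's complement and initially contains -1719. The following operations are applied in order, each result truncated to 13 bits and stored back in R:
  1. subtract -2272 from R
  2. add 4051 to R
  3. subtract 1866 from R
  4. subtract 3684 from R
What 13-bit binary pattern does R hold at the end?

Start: R = -1719 = 1100101001001.
R = -1719 − (-2272) = 553 = 0001000101001
R = 553 + 4051 = 4604; wraps to -3588 = 1000111111100
R = -3588 − 1866 = -5454; wraps to 2738 = 0101010110010
R = 2738 − 3684 = -946 = 1110001001110

1110001001110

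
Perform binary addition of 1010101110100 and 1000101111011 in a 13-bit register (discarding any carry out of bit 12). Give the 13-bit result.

  1010101110100
+ 1000101111011
= 0011011101111  (discard carry-out 1)

0011011101111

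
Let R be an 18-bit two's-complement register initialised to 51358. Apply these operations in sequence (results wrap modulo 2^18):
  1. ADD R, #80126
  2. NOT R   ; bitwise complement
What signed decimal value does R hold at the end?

Start: R = 51358 = 001100100010011110.
R = 51358 + 80126 = 131484; wraps to -130660 = 100000000110011100
R = NOT 100000000110011100 = 011111111001100011 = 130659

130659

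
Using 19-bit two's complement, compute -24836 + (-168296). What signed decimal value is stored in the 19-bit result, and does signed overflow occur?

-193132; no overflow

-24836 → 1111001111011111100
-168296 → 1010110111010011000
  1111001111011111100
+ 1010110111010011000
= 1010000110110010100  (discard carry-out 1)
Result 1010000110110010100: MSB = 1 → 331156 − 524288 = -193132.
Both addends are negative and so is the stored result: no signed overflow.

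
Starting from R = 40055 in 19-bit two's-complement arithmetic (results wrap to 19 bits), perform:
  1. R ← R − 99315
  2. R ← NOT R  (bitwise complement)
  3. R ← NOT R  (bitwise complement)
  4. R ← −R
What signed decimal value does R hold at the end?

Start: R = 40055 = 0001001110001110111.
R = 40055 − 99315 = -59260 = 1110001100010000100
R = NOT 1110001100010000100 = 0001110011101111011 = 59259
R = NOT 0001110011101111011 = 1110001100010000100 = -59260
R = −(-59260) = 59260 = 0001110011101111100

59260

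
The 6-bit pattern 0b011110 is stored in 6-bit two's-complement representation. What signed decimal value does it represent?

MSB is 0, so the value is non-negative: 011110 = 30.

30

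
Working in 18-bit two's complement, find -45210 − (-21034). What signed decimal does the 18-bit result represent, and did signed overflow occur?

-45210 → 110100111101100110
-21034 → 111010110111010110
Subtract via negate-and-add: invert 111010110111010110 + 1 = 000101001000101010 (i.e. 21034).
  110100111101100110
+ 000101001000101010
= 111010000110010000
Result 111010000110010000: MSB = 1 → 237968 − 262144 = -24176.
Addends (after negating the subtrahend) have opposite signs, so signed overflow cannot occur.

-24176; no overflow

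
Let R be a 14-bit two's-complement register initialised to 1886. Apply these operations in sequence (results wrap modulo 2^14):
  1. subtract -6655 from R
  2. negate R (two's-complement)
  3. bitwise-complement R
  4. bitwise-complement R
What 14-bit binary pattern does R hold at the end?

Start: R = 1886 = 00011101011110.
R = 1886 − (-6655) = 8541; wraps to -7843 = 10000101011101
R = −(-7843) = 7843 = 01111010100011
R = NOT 01111010100011 = 10000101011100 = -7844
R = NOT 10000101011100 = 01111010100011 = 7843

01111010100011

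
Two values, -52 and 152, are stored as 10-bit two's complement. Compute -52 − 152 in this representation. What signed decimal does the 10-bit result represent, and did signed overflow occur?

-204; no overflow

-52 → 1111001100
152 → 0010011000
Subtract via negate-and-add: invert 0010011000 + 1 = 1101101000 (i.e. -152).
  1111001100
+ 1101101000
= 1100110100  (discard carry-out 1)
Result 1100110100: MSB = 1 → 820 − 1024 = -204.
Both addends (after negating the subtrahend) are negative and so is the stored result: no signed overflow.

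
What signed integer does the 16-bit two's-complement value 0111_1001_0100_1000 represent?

MSB is 0, so the value is non-negative: 0111100101001000 = 31048.

31048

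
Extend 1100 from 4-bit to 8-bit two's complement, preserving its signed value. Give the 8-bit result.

11111100

MSB of 1100 is 1; replicate it into the new high bits.
1111|1100 → 11111100 (still -4).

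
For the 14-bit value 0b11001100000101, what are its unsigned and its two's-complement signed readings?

Unsigned: 11001100000101 = 13061.
Signed: MSB=1 → 13061 − 16384 = -3323.

unsigned = 13061, signed = -3323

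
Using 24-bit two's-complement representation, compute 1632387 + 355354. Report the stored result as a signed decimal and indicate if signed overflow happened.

1987741; no overflow

1632387 → 000110001110100010000011
355354 → 000001010110110000011010
  000110001110100010000011
+ 000001010110110000011010
= 000111100101010010011101
Result 000111100101010010011101: MSB = 0 → value 1987741.
Both addends are non-negative and so is the stored result: no signed overflow.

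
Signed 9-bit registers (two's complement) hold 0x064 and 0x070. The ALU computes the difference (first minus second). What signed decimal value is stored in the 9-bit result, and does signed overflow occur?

0x064 = 001100100 = 100 (signed)
0x070 = 001110000 = 112 (signed)
Subtract via negate-and-add: invert 001110000 + 1 = 110010000 (i.e. -112).
  001100100
+ 110010000
= 111110100
Result 111110100: MSB = 1 → 500 − 512 = -12.
Addends (after negating the subtrahend) have opposite signs, so signed overflow cannot occur.

-12; no overflow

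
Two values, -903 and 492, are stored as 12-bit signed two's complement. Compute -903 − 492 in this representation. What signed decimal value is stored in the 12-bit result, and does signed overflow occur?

-903 → 110001111001
492 → 000111101100
Subtract via negate-and-add: invert 000111101100 + 1 = 111000010100 (i.e. -492).
  110001111001
+ 111000010100
= 101010001101  (discard carry-out 1)
Result 101010001101: MSB = 1 → 2701 − 4096 = -1395.
Both addends (after negating the subtrahend) are negative and so is the stored result: no signed overflow.

-1395; no overflow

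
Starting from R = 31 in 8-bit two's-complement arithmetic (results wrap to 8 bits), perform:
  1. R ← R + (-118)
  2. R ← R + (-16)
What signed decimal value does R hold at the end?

Start: R = 31 = 00011111.
R = 31 + (-118) = -87 = 10101001
R = -87 + (-16) = -103 = 10011001

-103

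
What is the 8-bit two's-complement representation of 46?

00101110

46 is non-negative, so write it directly in 8 bits: 00101110.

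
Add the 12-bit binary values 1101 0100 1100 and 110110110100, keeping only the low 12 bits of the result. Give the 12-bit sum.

101100000000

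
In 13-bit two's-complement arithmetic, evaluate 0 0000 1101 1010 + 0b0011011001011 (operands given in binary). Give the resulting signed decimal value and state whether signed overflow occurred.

1957; no overflow

0 0000 1101 1010 → 0000011011010 = 218 (signed)
0b0011011001011 → 0011011001011 = 1739 (signed)
  0000011011010
+ 0011011001011
= 0011110100101
Result 0011110100101: MSB = 0 → value 1957.
Both addends are non-negative and so is the stored result: no signed overflow.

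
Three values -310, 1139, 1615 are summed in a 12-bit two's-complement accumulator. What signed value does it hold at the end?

-310 + 1139 = 829 (001100111101)
829 + 1615 = 2444 → wraps to -1652 (100110001100)

-1652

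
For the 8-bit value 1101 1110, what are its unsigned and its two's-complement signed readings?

Unsigned: 11011110 = 222.
Signed: MSB=1 → 222 − 256 = -34.

unsigned = 222, signed = -34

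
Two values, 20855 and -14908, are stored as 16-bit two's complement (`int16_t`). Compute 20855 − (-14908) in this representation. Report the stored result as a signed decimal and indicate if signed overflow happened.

-29773; overflow

20855 → 0101000101110111
-14908 → 1100010111000100
Subtract via negate-and-add: invert 1100010111000100 + 1 = 0011101000111100 (i.e. 14908).
  0101000101110111
+ 0011101000111100
= 1000101110110011
Result 1000101110110011: MSB = 1 → 35763 − 65536 = -29773.
Both addends (after negating the subtrahend) are non-negative but the stored result is negative: signed overflow. The true value 20855 − (-14908) = 35763 lies outside [-32768, 32767].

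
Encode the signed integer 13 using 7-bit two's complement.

13 is non-negative, so write it directly in 7 bits: 0001101.

0001101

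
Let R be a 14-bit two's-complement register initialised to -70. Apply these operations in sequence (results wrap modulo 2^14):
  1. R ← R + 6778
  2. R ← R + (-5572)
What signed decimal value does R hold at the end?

Start: R = -70 = 11111110111010.
R = -70 + 6778 = 6708 = 01101000110100
R = 6708 + (-5572) = 1136 = 00010001110000

1136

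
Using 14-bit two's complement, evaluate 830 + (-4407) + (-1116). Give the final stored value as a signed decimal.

-4693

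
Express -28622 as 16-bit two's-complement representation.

1001000000110010

|-28622| = 28622 = 0110111111001110 in 16 bits.
Invert the bits: 1001000000110001. Add 1: 1001000000110010.
Check: 1001000000110010 reads as 36914 − 65536 = -28622.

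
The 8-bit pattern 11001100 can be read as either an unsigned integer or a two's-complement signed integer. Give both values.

unsigned = 204, signed = -52

Unsigned: 11001100 = 204.
Signed: MSB=1 → 204 − 256 = -52.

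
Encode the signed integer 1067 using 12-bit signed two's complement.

010000101011

1067 is non-negative, so write it directly in 12 bits: 010000101011.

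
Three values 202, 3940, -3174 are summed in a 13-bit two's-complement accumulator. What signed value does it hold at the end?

968

202 + 3940 = 4142 → wraps to -4050 (1000000101110)
-4050 + (-3174) = -7224 → wraps to 968 (0001111001000)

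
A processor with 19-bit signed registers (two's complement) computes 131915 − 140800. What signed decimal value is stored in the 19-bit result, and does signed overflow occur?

131915 → 0100000001101001011
140800 → 0100010011000000000
Subtract via negate-and-add: invert 0100010011000000000 + 1 = 1011101101000000000 (i.e. -140800).
  0100000001101001011
+ 1011101101000000000
= 1111101110101001011
Result 1111101110101001011: MSB = 1 → 515403 − 524288 = -8885.
Addends (after negating the subtrahend) have opposite signs, so signed overflow cannot occur.

-8885; no overflow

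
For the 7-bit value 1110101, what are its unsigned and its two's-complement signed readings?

unsigned = 117, signed = -11

Unsigned: 1110101 = 117.
Signed: MSB=1 → 117 − 128 = -11.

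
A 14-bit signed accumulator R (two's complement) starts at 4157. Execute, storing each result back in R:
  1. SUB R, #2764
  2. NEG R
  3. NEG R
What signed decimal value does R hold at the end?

1393

Start: R = 4157 = 01000000111101.
R = 4157 − 2764 = 1393 = 00010101110001
R = −(1393) = -1393 = 11101010001111
R = −(-1393) = 1393 = 00010101110001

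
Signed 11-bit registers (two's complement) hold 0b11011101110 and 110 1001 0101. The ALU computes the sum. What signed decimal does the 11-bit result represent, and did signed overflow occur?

-637; no overflow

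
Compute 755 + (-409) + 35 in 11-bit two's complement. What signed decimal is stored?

381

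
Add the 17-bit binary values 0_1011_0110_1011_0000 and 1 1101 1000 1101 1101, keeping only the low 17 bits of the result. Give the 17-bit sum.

01000111110001101

  01011011010110000
+ 11101100011011101
= 01000111110001101  (discard carry-out 1)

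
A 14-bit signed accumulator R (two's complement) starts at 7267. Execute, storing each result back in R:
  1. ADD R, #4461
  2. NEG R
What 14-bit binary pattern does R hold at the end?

01001000110000

Start: R = 7267 = 01110001100011.
R = 7267 + 4461 = 11728; wraps to -4656 = 10110111010000
R = −(-4656) = 4656 = 01001000110000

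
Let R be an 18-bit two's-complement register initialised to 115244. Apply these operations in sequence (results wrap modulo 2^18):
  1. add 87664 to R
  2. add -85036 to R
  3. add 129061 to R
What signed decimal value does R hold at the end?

-15211

Start: R = 115244 = 011100001000101100.
R = 115244 + 87664 = 202908; wraps to -59236 = 110001100010011100
R = -59236 + (-85036) = -144272; wraps to 117872 = 011100110001110000
R = 117872 + 129061 = 246933; wraps to -15211 = 111100010010010101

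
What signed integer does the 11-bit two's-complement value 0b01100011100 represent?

MSB is 0, so the value is non-negative: 01100011100 = 796.

796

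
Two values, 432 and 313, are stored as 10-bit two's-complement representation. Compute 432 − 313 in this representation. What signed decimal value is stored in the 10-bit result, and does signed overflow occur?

119; no overflow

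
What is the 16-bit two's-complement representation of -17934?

|-17934| = 17934 = 0100011000001110 in 16 bits.
Invert the bits: 1011100111110001. Add 1: 1011100111110010.

1011100111110010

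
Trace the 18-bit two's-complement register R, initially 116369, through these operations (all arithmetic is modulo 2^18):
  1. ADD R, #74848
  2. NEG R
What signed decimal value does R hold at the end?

70927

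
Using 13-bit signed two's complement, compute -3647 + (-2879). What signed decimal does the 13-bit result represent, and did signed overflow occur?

1666; overflow

-3647 → 1000111000001
-2879 → 1010011000001
  1000111000001
+ 1010011000001
= 0011010000010  (discard carry-out 1)
Result 0011010000010: MSB = 0 → value 1666.
Both addends are negative but the stored result is non-negative: signed overflow. The true value -3647 + (-2879) = -6526 lies outside [-4096, 4095].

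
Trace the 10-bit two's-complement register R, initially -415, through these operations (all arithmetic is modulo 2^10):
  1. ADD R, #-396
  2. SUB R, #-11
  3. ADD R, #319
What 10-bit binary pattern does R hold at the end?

Start: R = -415 = 1001100001.
R = -415 + (-396) = -811; wraps to 213 = 0011010101
R = 213 − (-11) = 224 = 0011100000
R = 224 + 319 = 543; wraps to -481 = 1000011111

1000011111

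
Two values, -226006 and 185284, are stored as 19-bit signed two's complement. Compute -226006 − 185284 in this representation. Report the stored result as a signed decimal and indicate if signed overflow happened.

-226006 → 1001000110100101010
185284 → 0101101001111000100
Subtract via negate-and-add: invert 0101101001111000100 + 1 = 1010010110000111100 (i.e. -185284).
  1001000110100101010
+ 1010010110000111100
= 0011011100101100110  (discard carry-out 1)
Result 0011011100101100110: MSB = 0 → value 112998.
Both addends (after negating the subtrahend) are negative but the stored result is non-negative: signed overflow. The true value -226006 − 185284 = -411290 lies outside [-262144, 262143].

112998; overflow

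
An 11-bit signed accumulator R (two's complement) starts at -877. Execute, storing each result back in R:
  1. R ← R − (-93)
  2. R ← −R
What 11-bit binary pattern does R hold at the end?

01100010000

Start: R = -877 = 10010010011.
R = -877 − (-93) = -784 = 10011110000
R = −(-784) = 784 = 01100010000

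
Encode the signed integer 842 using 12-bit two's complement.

001101001010

842 is non-negative, so write it directly in 12 bits: 001101001010.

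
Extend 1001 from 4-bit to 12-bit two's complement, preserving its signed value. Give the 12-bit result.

MSB of 1001 is 1; replicate it into the new high bits.
11111111|1001 → 111111111001 (still -7).

111111111001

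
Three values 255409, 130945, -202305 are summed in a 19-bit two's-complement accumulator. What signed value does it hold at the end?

184049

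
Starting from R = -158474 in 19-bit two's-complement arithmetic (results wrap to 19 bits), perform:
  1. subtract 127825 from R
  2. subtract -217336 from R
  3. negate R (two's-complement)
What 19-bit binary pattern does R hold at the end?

0010000110101100011

Start: R = -158474 = 1011001010011110110.
R = -158474 − 127825 = -286299; wraps to 237989 = 0111010000110100101
R = 237989 − (-217336) = 455325; wraps to -68963 = 1101111001010011101
R = −(-68963) = 68963 = 0010000110101100011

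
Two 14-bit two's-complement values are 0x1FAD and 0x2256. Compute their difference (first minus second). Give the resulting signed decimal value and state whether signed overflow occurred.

0x1FAD = 01111110101101 = 8109 (signed)
0x2256 = 10001001010110 = -7594 (signed)
Subtract via negate-and-add: invert 10001001010110 + 1 = 01110110101010 (i.e. 7594).
  01111110101101
+ 01110110101010
= 11110101010111
Result 11110101010111: MSB = 1 → 15703 − 16384 = -681.
Both addends (after negating the subtrahend) are non-negative but the stored result is negative: signed overflow. The true value 8109 − (-7594) = 15703 lies outside [-8192, 8191].

-681; overflow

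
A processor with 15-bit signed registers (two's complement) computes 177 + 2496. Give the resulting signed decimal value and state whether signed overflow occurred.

2673; no overflow

177 → 000000010110001
2496 → 000100111000000
  000000010110001
+ 000100111000000
= 000101001110001
Result 000101001110001: MSB = 0 → value 2673.
Both addends are non-negative and so is the stored result: no signed overflow.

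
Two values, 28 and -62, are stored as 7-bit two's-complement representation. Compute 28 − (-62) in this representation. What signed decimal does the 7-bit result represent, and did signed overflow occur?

28 → 0011100
-62 → 1000010
Subtract via negate-and-add: invert 1000010 + 1 = 0111110 (i.e. 62).
  0011100
+ 0111110
= 1011010
Result 1011010: MSB = 1 → 90 − 128 = -38.
Both addends (after negating the subtrahend) are non-negative but the stored result is negative: signed overflow. The true value 28 − (-62) = 90 lies outside [-64, 63].

-38; overflow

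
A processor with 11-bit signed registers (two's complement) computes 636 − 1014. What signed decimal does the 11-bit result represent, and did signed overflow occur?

-378; no overflow

636 → 01001111100
1014 → 01111110110
Subtract via negate-and-add: invert 01111110110 + 1 = 10000001010 (i.e. -1014).
  01001111100
+ 10000001010
= 11010000110
Result 11010000110: MSB = 1 → 1670 − 2048 = -378.
Addends (after negating the subtrahend) have opposite signs, so signed overflow cannot occur.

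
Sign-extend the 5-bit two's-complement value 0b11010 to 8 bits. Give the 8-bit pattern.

11111010

MSB of 11010 is 1; replicate it into the new high bits.
111|11010 → 11111010 (still -6).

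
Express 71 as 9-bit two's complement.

001000111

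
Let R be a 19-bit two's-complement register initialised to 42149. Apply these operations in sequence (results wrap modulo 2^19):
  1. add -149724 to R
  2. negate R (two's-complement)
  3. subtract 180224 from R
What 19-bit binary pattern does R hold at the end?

1101110010000110111

Start: R = 42149 = 0001010010010100101.
R = 42149 + (-149724) = -107575 = 1100101101111001001
R = −(-107575) = 107575 = 0011010010000110111
R = 107575 − 180224 = -72649 = 1101110010000110111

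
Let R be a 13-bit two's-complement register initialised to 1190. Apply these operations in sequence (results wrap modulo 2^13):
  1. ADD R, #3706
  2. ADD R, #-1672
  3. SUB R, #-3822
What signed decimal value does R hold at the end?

-1146

Start: R = 1190 = 0010010100110.
R = 1190 + 3706 = 4896; wraps to -3296 = 1001100100000
R = -3296 + (-1672) = -4968; wraps to 3224 = 0110010011000
R = 3224 − (-3822) = 7046; wraps to -1146 = 1101110000110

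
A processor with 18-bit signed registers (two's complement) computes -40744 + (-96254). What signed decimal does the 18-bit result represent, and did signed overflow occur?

-40744 → 110110000011011000
-96254 → 101000100000000010
  110110000011011000
+ 101000100000000010
= 011110100011011010  (discard carry-out 1)
Result 011110100011011010: MSB = 0 → value 125146.
Both addends are negative but the stored result is non-negative: signed overflow. The true value -40744 + (-96254) = -136998 lies outside [-131072, 131071].

125146; overflow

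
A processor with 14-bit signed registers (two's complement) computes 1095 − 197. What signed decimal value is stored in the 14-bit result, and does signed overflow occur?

1095 → 00010001000111
197 → 00000011000101
Subtract via negate-and-add: invert 00000011000101 + 1 = 11111100111011 (i.e. -197).
  00010001000111
+ 11111100111011
= 00001110000010  (discard carry-out 1)
Result 00001110000010: MSB = 0 → value 898.
Addends (after negating the subtrahend) have opposite signs, so signed overflow cannot occur.

898; no overflow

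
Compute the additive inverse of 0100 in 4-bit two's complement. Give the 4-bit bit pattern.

1100

Invert: 1011. Add 1: 1100.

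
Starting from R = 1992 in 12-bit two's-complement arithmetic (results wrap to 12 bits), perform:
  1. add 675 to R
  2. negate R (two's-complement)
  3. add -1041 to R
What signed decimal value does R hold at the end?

388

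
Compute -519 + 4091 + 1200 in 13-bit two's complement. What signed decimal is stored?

-3420

-519 + 4091 = 3572 (0110111110100)
3572 + 1200 = 4772 → wraps to -3420 (1001010100100)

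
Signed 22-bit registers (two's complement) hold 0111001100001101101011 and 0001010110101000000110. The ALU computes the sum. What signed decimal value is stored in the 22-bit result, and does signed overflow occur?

0111001100001101101011 = 1885035 (signed)
0001010110101000000110 = 354822 (signed)
  0111001100001101101011
+ 0001010110101000000110
= 1000100010110101110001
Result 1000100010110101110001: MSB = 1 → 2239857 − 4194304 = -1954447.
Both addends are non-negative but the stored result is negative: signed overflow. The true value 1885035 + 354822 = 2239857 lies outside [-2097152, 2097151].

-1954447; overflow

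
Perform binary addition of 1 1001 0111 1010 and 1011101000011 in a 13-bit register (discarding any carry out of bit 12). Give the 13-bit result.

1000010111101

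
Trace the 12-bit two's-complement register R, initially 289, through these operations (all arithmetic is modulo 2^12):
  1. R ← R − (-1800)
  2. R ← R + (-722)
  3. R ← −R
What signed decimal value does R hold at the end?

-1367

Start: R = 289 = 000100100001.
R = 289 − (-1800) = 2089; wraps to -2007 = 100000101001
R = -2007 + (-722) = -2729; wraps to 1367 = 010101010111
R = −(1367) = -1367 = 101010101001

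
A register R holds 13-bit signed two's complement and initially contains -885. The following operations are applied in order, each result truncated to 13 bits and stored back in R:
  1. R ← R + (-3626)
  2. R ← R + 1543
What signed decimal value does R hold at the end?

-2968

Start: R = -885 = 1110010001011.
R = -885 + (-3626) = -4511; wraps to 3681 = 0111001100001
R = 3681 + 1543 = 5224; wraps to -2968 = 1010001101000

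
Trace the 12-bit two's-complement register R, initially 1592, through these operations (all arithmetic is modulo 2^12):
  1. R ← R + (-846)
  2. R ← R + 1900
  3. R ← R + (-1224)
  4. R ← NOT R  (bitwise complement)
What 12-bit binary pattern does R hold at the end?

101001110001

Start: R = 1592 = 011000111000.
R = 1592 + (-846) = 746 = 001011101010
R = 746 + 1900 = 2646; wraps to -1450 = 101001010110
R = -1450 + (-1224) = -2674; wraps to 1422 = 010110001110
R = NOT 010110001110 = 101001110001 = -1423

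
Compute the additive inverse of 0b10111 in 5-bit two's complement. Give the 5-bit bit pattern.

01001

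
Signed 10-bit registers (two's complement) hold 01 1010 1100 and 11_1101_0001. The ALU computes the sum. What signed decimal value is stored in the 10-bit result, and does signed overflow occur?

01 1010 1100 → 0110101100 = 428 (signed)
11_1101_0001 → 1111010001 = -47 (signed)
  0110101100
+ 1111010001
= 0101111101  (discard carry-out 1)
Result 0101111101: MSB = 0 → value 381.
Addends have opposite signs, so signed overflow cannot occur.

381; no overflow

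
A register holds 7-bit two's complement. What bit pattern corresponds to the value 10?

0001010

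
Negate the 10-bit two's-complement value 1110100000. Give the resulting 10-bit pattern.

Invert: 0001011111. Add 1: 0001100000.
Check: 1110100000 = -96, 0001100000 = 96.

0001100000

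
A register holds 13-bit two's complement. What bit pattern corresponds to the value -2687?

|-2687| = 2687 = 0101001111111 in 13 bits.
Invert the bits: 1010110000000. Add 1: 1010110000001.

1010110000001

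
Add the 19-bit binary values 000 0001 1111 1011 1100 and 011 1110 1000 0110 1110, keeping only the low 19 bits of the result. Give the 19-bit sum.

  0000001111110111100
+ 0111110100001101110
= 1000000100000101010

1000000100000101010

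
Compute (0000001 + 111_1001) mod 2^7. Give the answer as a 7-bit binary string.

1111010

  0000001
+ 1111001
= 1111010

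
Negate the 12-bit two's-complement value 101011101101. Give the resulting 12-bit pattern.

010100010011

Invert: 010100010010. Add 1: 010100010011.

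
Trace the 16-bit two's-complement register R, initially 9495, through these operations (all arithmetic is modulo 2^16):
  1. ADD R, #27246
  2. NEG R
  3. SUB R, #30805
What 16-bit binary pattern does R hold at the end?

1111100000100110

Start: R = 9495 = 0010010100010111.
R = 9495 + 27246 = 36741; wraps to -28795 = 1000111110000101
R = −(-28795) = 28795 = 0111000001111011
R = 28795 − 30805 = -2010 = 1111100000100110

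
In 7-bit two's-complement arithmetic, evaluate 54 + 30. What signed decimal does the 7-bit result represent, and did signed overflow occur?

54 → 0110110
30 → 0011110
  0110110
+ 0011110
= 1010100
Result 1010100: MSB = 1 → 84 − 128 = -44.
Both addends are non-negative but the stored result is negative: signed overflow. The true value 54 + 30 = 84 lies outside [-64, 63].

-44; overflow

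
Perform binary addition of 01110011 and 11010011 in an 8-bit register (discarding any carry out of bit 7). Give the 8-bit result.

01000110

  01110011
+ 11010011
= 01000110  (discard carry-out 1)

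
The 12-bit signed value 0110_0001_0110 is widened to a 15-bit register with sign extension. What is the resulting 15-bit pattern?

MSB of 011000010110 is 0; replicate it into the new high bits.
000|011000010110 → 000011000010110 (still 1558).

000011000010110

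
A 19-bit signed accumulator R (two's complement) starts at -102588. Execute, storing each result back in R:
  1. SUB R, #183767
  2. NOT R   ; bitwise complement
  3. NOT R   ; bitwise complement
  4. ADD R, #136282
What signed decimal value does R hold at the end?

Start: R = -102588 = 1100110111101000100.
R = -102588 − 183767 = -286355; wraps to 237933 = 0111010000101101101
R = NOT 0111010000101101101 = 1000101111010010010 = -237934
R = NOT 1000101111010010010 = 0111010000101101101 = 237933
R = 237933 + 136282 = 374215; wraps to -150073 = 1011011010111000111

-150073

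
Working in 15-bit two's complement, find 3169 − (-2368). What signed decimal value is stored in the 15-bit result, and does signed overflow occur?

3169 → 000110001100001
-2368 → 111011011000000
Subtract via negate-and-add: invert 111011011000000 + 1 = 000100101000000 (i.e. 2368).
  000110001100001
+ 000100101000000
= 001010110100001
Result 001010110100001: MSB = 0 → value 5537.
Both addends (after negating the subtrahend) are non-negative and so is the stored result: no signed overflow.

5537; no overflow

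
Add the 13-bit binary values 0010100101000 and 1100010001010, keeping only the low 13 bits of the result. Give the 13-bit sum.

1110110110010

  0010100101000
+ 1100010001010
= 1110110110010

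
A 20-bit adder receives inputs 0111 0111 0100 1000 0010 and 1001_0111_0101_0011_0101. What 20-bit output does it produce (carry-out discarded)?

00001110100110110111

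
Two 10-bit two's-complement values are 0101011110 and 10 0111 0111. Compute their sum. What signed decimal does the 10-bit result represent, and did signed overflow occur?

0101011110 = 350 (signed)
10 0111 0111 → 1001110111 = -393 (signed)
  0101011110
+ 1001110111
= 1111010101
Result 1111010101: MSB = 1 → 981 − 1024 = -43.
Addends have opposite signs, so signed overflow cannot occur.

-43; no overflow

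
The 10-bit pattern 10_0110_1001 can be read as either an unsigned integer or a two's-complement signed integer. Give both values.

unsigned = 617, signed = -407

Unsigned: 1001101001 = 617.
Signed: MSB=1 → 617 − 1024 = -407.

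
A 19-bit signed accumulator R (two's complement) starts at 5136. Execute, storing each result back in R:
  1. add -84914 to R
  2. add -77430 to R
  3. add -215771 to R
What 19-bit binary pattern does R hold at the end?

0100100111100001101

Start: R = 5136 = 0000001010000010000.
R = 5136 + (-84914) = -79778 = 1101100100001011110
R = -79778 + (-77430) = -157208 = 1011001100111101000
R = -157208 + (-215771) = -372979; wraps to 151309 = 0100100111100001101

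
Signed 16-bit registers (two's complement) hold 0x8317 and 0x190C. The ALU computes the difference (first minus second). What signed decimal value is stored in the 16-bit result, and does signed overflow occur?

0x8317 = 1000001100010111 = -31977 (signed)
0x190C = 0001100100001100 = 6412 (signed)
Subtract via negate-and-add: invert 0001100100001100 + 1 = 1110011011110100 (i.e. -6412).
  1000001100010111
+ 1110011011110100
= 0110101000001011  (discard carry-out 1)
Result 0110101000001011: MSB = 0 → value 27147.
Both addends (after negating the subtrahend) are negative but the stored result is non-negative: signed overflow. The true value -31977 − 6412 = -38389 lies outside [-32768, 32767].

27147; overflow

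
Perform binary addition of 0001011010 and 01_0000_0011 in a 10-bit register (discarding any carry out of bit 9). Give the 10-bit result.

0101011101

  0001011010
+ 0100000011
= 0101011101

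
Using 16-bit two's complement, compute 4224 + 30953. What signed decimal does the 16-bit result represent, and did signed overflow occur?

-30359; overflow

4224 → 0001000010000000
30953 → 0111100011101001
  0001000010000000
+ 0111100011101001
= 1000100101101001
Result 1000100101101001: MSB = 1 → 35177 − 65536 = -30359.
Both addends are non-negative but the stored result is negative: signed overflow. The true value 4224 + 30953 = 35177 lies outside [-32768, 32767].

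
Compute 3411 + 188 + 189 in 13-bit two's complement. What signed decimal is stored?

3788

3411 + 188 = 3599 (0111000001111)
3599 + 189 = 3788 (0111011001100)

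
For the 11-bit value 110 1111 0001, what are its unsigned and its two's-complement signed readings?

unsigned = 1777, signed = -271

Unsigned: 11011110001 = 1777.
Signed: MSB=1 → 1777 − 2048 = -271.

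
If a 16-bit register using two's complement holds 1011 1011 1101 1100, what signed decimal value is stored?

MSB is 1, so the value is negative.
Invert: 0100010000100011. Add 1: 0100010000100100 = 17444. So the value is −17444.

-17444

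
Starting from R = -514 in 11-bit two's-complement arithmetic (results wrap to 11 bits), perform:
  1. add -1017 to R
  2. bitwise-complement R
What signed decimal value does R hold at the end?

Start: R = -514 = 10111111110.
R = -514 + (-1017) = -1531; wraps to 517 = 01000000101
R = NOT 01000000101 = 10111111010 = -518

-518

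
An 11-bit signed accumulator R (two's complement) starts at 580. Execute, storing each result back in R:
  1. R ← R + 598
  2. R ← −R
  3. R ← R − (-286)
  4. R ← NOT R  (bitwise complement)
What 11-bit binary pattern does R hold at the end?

01101111011

Start: R = 580 = 01001000100.
R = 580 + 598 = 1178; wraps to -870 = 10010011010
R = −(-870) = 870 = 01101100110
R = 870 − (-286) = 1156; wraps to -892 = 10010000100
R = NOT 10010000100 = 01101111011 = 891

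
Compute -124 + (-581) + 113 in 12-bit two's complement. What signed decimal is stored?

-592

-124 + (-581) = -705 (110100111111)
-705 + 113 = -592 (110110110000)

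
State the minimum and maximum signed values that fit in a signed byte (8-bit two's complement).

min = -128, max = 127

Minimum: −2^7 = -128.
Maximum: 2^7 − 1 = 127.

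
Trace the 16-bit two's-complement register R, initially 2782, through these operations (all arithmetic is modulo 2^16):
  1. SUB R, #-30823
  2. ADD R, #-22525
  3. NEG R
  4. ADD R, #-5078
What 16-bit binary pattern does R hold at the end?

1100000011100010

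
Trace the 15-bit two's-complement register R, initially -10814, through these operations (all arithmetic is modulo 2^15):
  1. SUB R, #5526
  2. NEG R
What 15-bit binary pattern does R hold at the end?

Start: R = -10814 = 101010111000010.
R = -10814 − 5526 = -16340 = 100000000101100
R = −(-16340) = 16340 = 011111111010100

011111111010100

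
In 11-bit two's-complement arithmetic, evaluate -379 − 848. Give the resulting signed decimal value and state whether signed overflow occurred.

821; overflow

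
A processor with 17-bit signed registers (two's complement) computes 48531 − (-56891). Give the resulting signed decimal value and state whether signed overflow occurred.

-25650; overflow

48531 → 01011110110010011
-56891 → 10010000111000101
Subtract via negate-and-add: invert 10010000111000101 + 1 = 01101111000111011 (i.e. 56891).
  01011110110010011
+ 01101111000111011
= 11001101111001110
Result 11001101111001110: MSB = 1 → 105422 − 131072 = -25650.
Both addends (after negating the subtrahend) are non-negative but the stored result is negative: signed overflow. The true value 48531 − (-56891) = 105422 lies outside [-65536, 65535].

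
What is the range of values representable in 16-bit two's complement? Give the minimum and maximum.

Minimum: −2^15 = -32768.
Maximum: 2^15 − 1 = 32767.

min = -32768, max = 32767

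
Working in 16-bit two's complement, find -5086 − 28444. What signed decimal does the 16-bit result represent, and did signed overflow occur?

32006; overflow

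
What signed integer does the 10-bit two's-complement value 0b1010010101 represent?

-363

MSB is 1, so the value is negative.
Unsigned reading: 661. Subtract 2^10 = 1024: 661 − 1024 = -363.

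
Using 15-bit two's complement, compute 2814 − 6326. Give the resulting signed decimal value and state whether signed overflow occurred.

-3512; no overflow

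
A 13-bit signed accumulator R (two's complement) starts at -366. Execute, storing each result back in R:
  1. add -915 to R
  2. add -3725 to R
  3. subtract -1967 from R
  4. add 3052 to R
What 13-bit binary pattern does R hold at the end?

Start: R = -366 = 1111010010010.
R = -366 + (-915) = -1281 = 1101011111111
R = -1281 + (-3725) = -5006; wraps to 3186 = 0110001110010
R = 3186 − (-1967) = 5153; wraps to -3039 = 1010000100001
R = -3039 + 3052 = 13 = 0000000001101

0000000001101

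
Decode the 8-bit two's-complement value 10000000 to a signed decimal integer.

MSB is 1, so the value is negative.
Unsigned reading: 128. Subtract 2^8 = 256: 128 − 256 = -128.

-128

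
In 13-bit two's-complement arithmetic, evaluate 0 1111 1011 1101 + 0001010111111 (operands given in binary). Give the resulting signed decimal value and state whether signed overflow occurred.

-3460; overflow

0 1111 1011 1101 → 0111110111101 = 4029 (signed)
0001010111111 = 703 (signed)
  0111110111101
+ 0001010111111
= 1001001111100
Result 1001001111100: MSB = 1 → 4732 − 8192 = -3460.
Both addends are non-negative but the stored result is negative: signed overflow. The true value 4029 + 703 = 4732 lies outside [-4096, 4095].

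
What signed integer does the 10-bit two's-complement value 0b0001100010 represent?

MSB is 0, so the value is non-negative: 0001100010 = 98.

98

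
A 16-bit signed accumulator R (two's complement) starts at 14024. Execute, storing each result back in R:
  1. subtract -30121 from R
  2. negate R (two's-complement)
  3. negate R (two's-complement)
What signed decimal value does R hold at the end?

-21391

Start: R = 14024 = 0011011011001000.
R = 14024 − (-30121) = 44145; wraps to -21391 = 1010110001110001
R = −(-21391) = 21391 = 0101001110001111
R = −(21391) = -21391 = 1010110001110001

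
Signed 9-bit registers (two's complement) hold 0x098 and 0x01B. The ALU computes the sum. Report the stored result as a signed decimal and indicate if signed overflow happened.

179; no overflow

0x098 = 010011000 = 152 (signed)
0x01B = 000011011 = 27 (signed)
  010011000
+ 000011011
= 010110011
Result 010110011: MSB = 0 → value 179.
Both addends are non-negative and so is the stored result: no signed overflow.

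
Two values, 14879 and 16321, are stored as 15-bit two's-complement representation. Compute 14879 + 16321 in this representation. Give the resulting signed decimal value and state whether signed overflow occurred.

14879 → 011101000011111
16321 → 011111111000001
  011101000011111
+ 011111111000001
= 111100111100000
Result 111100111100000: MSB = 1 → 31200 − 32768 = -1568.
Both addends are non-negative but the stored result is negative: signed overflow. The true value 14879 + 16321 = 31200 lies outside [-16384, 16383].

-1568; overflow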